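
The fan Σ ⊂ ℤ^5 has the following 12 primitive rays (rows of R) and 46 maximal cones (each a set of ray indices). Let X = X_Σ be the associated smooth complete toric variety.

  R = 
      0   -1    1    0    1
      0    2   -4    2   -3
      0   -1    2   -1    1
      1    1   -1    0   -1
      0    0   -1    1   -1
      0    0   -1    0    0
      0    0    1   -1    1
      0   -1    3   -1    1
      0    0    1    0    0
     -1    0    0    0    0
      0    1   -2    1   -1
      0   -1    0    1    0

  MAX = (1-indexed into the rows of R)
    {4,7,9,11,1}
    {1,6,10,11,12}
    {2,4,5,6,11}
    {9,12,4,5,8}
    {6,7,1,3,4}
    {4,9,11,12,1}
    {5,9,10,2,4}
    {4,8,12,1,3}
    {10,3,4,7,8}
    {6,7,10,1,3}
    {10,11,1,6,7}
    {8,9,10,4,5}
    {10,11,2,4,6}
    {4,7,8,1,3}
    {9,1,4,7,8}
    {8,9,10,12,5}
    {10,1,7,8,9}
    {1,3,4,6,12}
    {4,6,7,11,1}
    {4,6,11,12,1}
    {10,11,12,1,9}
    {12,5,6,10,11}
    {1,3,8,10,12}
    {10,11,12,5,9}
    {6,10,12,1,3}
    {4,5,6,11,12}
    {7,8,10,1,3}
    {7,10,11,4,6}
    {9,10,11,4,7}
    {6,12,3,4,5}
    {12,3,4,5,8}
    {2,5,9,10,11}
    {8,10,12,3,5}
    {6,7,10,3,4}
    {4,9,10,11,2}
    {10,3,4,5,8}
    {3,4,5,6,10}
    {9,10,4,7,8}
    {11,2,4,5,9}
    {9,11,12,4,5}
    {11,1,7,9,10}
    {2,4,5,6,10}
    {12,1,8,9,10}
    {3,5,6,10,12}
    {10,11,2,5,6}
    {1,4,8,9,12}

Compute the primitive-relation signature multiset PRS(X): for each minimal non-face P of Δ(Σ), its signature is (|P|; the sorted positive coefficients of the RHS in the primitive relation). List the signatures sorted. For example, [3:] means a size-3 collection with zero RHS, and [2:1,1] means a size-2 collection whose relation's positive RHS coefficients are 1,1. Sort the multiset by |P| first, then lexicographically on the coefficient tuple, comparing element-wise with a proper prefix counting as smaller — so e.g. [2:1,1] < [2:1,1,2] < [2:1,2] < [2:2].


|primitive collections| = 16. Relations:

  {3,11}:  v_{3} + v_{11} = 0  ⟹  sig = [2:]
  {5,7}:  v_{5} + v_{7} = 0  ⟹  sig = [2:]
  {6,9}:  v_{6} + v_{9} = 0  ⟹  sig = [2:]
  {1,5}:  v_{1} + v_{5} = v_{12}  ⟹  sig = [2:1]
  {3,9}:  v_{3} + v_{9} = v_{8}  ⟹  sig = [2:1]
  {6,8}:  v_{6} + v_{8} = v_{3}  ⟹  sig = [2:1]
  {7,12}:  v_{7} + v_{12} = v_{1}  ⟹  sig = [2:1]
  {8,11}:  v_{8} + v_{11} = v_{9}  ⟹  sig = [2:1]
  {1,2}:  v_{1} + v_{2} = v_{5} + v_{11}  ⟹  sig = [2:1,1]
  {2,3}:  v_{2} + v_{3} = v_{4} + v_{5} + v_{10}  ⟹  sig = [2:1,1,1]
  {2,7}:  v_{2} + v_{7} = v_{4} + v_{10} + v_{11}  ⟹  sig = [2:1,1,1]
  {2,8}:  v_{2} + v_{8} = v_{4} + v_{5} + v_{9} + v_{10}  ⟹  sig = [2:1,1,1,1]
  {2,12}:  v_{2} + v_{12} = 2·v_{5} + v_{11}  ⟹  sig = [2:1,2]
  {1,4,10}:  v_{1} + v_{4} + v_{10} = 0  ⟹  sig = [3:]
  {4,10,12}:  v_{4} + v_{10} + v_{12} = v_{5}  ⟹  sig = [3:1]
  {4,5,10,11}:  v_{4} + v_{5} + v_{10} + v_{11} = v_{2}  ⟹  sig = [4:1]

Signatures (|P|; sorted positive RHS coefficients), sorted:
    [2:]
    [2:]
    [2:]
    [2:1]
    [2:1]
    [2:1]
    [2:1]
    [2:1]
    [2:1,1]
    [2:1,1,1]
    [2:1,1,1]
    [2:1,1,1,1]
    [2:1,2]
    [3:]
    [3:1]
    [4:1]


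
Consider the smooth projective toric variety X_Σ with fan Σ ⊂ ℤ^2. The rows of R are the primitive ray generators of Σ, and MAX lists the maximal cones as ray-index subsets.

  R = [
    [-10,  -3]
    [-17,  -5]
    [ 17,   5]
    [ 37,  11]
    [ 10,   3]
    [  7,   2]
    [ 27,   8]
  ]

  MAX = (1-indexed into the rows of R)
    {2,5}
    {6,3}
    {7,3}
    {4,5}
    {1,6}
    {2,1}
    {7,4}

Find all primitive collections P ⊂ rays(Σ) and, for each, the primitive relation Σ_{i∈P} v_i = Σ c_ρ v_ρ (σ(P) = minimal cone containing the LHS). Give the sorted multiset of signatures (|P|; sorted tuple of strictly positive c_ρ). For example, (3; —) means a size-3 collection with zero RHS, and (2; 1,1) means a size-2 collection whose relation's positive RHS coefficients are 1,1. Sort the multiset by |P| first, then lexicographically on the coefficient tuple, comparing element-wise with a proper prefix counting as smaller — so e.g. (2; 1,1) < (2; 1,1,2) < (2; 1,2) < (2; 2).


Minimal non-faces — 14 found among 7 rays, 7 max cones:

  {1,5}:  v_{1} + v_{5} = 0  so sig = (2; —)
  {2,3}:  v_{2} + v_{3} = 0  so sig = (2; —)
  {1,3}:  v_{1} + v_{3} = v_{6}  so sig = (2; 1)
  {1,4}:  v_{1} + v_{4} = v_{7}  so sig = (2; 1)
  {1,7}:  v_{1} + v_{7} = v_{3}  so sig = (2; 1)
  {2,6}:  v_{2} + v_{6} = v_{1}  so sig = (2; 1)
  {2,7}:  v_{2} + v_{7} = v_{5}  so sig = (2; 1)
  {3,5}:  v_{3} + v_{5} = v_{7}  so sig = (2; 1)
  {5,6}:  v_{5} + v_{6} = v_{3}  so sig = (2; 1)
  {5,7}:  v_{5} + v_{7} = v_{4}  so sig = (2; 1)
  {4,6}:  v_{4} + v_{6} = v_{3} + v_{7}  so sig = (2; 1,1)
  {2,4}:  v_{2} + v_{4} = 2·v_{5}  so sig = (2; 2)
  {3,4}:  v_{3} + v_{4} = 2·v_{7}  so sig = (2; 2)
  {6,7}:  v_{6} + v_{7} = 2·v_{3}  so sig = (2; 2)

so the primitive-relation signature multiset is
[(2; —), (2; —), (2; 1), (2; 1), (2; 1), (2; 1), (2; 1), (2; 1), (2; 1), (2; 1), (2; 1,1), (2; 2), (2; 2), (2; 2)]


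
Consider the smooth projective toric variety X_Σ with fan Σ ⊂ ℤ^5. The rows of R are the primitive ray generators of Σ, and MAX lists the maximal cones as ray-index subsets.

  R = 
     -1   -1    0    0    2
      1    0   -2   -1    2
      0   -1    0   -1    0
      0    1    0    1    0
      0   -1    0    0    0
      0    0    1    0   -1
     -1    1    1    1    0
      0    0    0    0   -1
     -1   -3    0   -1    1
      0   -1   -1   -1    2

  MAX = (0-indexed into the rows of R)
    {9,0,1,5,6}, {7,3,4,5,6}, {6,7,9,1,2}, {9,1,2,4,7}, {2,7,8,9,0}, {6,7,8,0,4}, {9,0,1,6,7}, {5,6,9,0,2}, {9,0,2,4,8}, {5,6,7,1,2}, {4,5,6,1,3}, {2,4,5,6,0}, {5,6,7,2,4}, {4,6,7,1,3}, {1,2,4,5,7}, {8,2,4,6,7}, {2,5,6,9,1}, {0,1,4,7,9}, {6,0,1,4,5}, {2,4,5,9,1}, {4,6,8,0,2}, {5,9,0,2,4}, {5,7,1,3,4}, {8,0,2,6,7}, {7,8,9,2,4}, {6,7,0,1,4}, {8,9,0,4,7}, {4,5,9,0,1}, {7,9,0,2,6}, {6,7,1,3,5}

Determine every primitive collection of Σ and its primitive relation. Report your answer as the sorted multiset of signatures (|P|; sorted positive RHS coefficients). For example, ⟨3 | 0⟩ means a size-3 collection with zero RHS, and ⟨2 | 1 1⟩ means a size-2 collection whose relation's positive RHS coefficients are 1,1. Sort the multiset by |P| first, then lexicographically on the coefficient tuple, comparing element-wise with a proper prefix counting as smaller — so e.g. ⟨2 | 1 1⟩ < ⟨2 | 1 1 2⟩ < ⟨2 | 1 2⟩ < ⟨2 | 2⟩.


14 collections generate NE(X_Σ); each relation:

  P={2,3}:  v_{2} + v_{3} = 0 ; sig = ⟨2 | 0⟩
  P={3,8}:  v_{3} + v_{8} = v_{0} + v_{4} + v_{7} ; sig = ⟨2 | 1 1 1⟩
  P={3,9}:  v_{3} + v_{9} = v_{1} + v_{4} + v_{6} ; sig = ⟨2 | 1 1 1⟩
  P={1,8}:  v_{1} + v_{8} = v_{4} + v_{7} + 2·v_{9} ; sig = ⟨2 | 1 1 2⟩
  P={0,3}:  v_{0} + v_{3} = v_{1} + 2·v_{4} + 2·v_{6} ; sig = ⟨2 | 1 2 2⟩
  P={5,8}:  v_{5} + v_{8} = 2·v_{2} + 2·v_{4} + v_{6} ; sig = ⟨2 | 1 2 2⟩
  P={4,6,9}:  v_{4} + v_{6} + v_{9} = v_{0} ; sig = ⟨3 | 1⟩
  P={5,7,9}:  v_{5} + v_{7} + v_{9} = v_{2} ; sig = ⟨3 | 1⟩
  P={0,5,7}:  v_{0} + v_{5} + v_{7} = v_{2} + v_{4} + v_{6} ; sig = ⟨3 | 1 1 1⟩
  P={6,8,9}:  v_{6} + v_{8} + v_{9} = 2·v_{0} + v_{2} + v_{7} ; sig = ⟨3 | 1 1 2⟩
  P={0,1,2}:  v_{0} + v_{1} + v_{2} = 2·v_{9} ; sig = ⟨3 | 2⟩
  P={0,2,4,7}:  v_{0} + v_{2} + v_{4} + v_{7} = v_{8} ; sig = ⟨4 | 1⟩
  P={1,2,4,6}:  v_{1} + v_{2} + v_{4} + v_{6} = v_{9} ; sig = ⟨4 | 1⟩
  P={1,4,5,6,7}:  v_{1} + v_{4} + v_{5} + v_{6} + v_{7} = 0 ; sig = ⟨5 | 0⟩

so the primitive-relation signature multiset is
    |P|=2: 6 collections, coeffs (), (1,1,1), (1,1,1), (1,1,2), (1,2,2), (1,2,2)
    |P|=3: 5 collections, coeffs (1), (1), (1,1,1), (1,1,2), (2)
    |P|=4: 2 collections, coeffs (1), (1)
    |P|=5: 1 collection, coeffs ()


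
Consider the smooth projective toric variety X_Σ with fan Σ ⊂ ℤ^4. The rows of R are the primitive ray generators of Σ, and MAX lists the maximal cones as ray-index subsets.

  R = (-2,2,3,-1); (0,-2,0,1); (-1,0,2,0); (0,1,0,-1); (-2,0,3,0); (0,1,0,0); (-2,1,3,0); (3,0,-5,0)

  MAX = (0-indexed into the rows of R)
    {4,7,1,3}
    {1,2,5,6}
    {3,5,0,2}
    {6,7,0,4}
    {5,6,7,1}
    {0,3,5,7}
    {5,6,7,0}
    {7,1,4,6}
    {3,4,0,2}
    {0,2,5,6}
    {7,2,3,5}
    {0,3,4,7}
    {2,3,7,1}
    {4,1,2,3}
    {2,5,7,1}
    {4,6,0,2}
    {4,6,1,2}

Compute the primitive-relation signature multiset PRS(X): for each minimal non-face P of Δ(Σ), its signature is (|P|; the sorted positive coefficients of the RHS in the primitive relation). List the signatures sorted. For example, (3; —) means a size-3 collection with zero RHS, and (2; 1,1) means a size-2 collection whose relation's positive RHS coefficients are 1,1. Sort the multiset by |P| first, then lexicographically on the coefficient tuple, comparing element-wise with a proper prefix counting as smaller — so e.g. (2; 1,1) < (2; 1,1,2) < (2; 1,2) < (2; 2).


|primitive collections| = 7. Relations:

  P={0,1}:  v_{0} + v_{1} = v_{4}  →  sig = (2; 1)
  P={3,6}:  v_{3} + v_{6} = v_{0}  →  sig = (2; 1)
  P={4,5}:  v_{4} + v_{5} = v_{6}  →  sig = (2; 1)
  P={1,3,5}:  v_{1} + v_{3} + v_{5} = 0  →  sig = (3; —)
  P={2,4,7}:  v_{2} + v_{4} + v_{7} = 0  →  sig = (3; —)
  P={2,6,7}:  v_{2} + v_{6} + v_{7} = v_{5}  →  sig = (3; 1)
  P={0,2,7}:  v_{0} + v_{2} + v_{7} = v_{3} + v_{5}  →  sig = (3; 1,1)

Signatures (|P|; sorted positive RHS coefficients), sorted:
{ (2; 1) ×3,  (3; —) ×2,  (3; 1),  (3; 1,1) }


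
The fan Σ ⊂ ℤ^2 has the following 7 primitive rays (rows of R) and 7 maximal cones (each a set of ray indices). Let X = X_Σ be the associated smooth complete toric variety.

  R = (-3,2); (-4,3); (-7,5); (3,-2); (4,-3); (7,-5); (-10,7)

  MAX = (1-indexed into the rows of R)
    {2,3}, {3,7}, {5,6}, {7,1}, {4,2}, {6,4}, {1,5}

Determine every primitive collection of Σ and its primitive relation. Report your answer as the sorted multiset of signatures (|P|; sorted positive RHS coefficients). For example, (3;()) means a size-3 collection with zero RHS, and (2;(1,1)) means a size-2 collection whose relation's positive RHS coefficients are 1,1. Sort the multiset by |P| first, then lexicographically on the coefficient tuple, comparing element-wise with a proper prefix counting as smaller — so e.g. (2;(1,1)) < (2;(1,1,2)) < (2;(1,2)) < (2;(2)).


Σ has 14 primitive collections:

  {1,4}:  v_{1} + v_{4} = 0 ; sig = (2;())
  {2,5}:  v_{2} + v_{5} = 0 ; sig = (2;())
  {3,6}:  v_{3} + v_{6} = 0 ; sig = (2;())
  {1,2}:  v_{1} + v_{2} = v_{3} ; sig = (2;(1))
  {1,3}:  v_{1} + v_{3} = v_{7} ; sig = (2;(1))
  {1,6}:  v_{1} + v_{6} = v_{5} ; sig = (2;(1))
  {2,6}:  v_{2} + v_{6} = v_{4} ; sig = (2;(1))
  {3,4}:  v_{3} + v_{4} = v_{2} ; sig = (2;(1))
  {3,5}:  v_{3} + v_{5} = v_{1} ; sig = (2;(1))
  {4,5}:  v_{4} + v_{5} = v_{6} ; sig = (2;(1))
  {4,7}:  v_{4} + v_{7} = v_{3} ; sig = (2;(1))
  {6,7}:  v_{6} + v_{7} = v_{1} ; sig = (2;(1))
  {2,7}:  v_{2} + v_{7} = 2·v_{3} ; sig = (2;(2))
  {5,7}:  v_{5} + v_{7} = 2·v_{1} ; sig = (2;(2))

Sorted signature multiset PRS(X):
    |P|=2: 14 collections, coeffs (), (), (), (1), (1), (1), (1), (1), (1), (1), (1), (1), (2), (2)


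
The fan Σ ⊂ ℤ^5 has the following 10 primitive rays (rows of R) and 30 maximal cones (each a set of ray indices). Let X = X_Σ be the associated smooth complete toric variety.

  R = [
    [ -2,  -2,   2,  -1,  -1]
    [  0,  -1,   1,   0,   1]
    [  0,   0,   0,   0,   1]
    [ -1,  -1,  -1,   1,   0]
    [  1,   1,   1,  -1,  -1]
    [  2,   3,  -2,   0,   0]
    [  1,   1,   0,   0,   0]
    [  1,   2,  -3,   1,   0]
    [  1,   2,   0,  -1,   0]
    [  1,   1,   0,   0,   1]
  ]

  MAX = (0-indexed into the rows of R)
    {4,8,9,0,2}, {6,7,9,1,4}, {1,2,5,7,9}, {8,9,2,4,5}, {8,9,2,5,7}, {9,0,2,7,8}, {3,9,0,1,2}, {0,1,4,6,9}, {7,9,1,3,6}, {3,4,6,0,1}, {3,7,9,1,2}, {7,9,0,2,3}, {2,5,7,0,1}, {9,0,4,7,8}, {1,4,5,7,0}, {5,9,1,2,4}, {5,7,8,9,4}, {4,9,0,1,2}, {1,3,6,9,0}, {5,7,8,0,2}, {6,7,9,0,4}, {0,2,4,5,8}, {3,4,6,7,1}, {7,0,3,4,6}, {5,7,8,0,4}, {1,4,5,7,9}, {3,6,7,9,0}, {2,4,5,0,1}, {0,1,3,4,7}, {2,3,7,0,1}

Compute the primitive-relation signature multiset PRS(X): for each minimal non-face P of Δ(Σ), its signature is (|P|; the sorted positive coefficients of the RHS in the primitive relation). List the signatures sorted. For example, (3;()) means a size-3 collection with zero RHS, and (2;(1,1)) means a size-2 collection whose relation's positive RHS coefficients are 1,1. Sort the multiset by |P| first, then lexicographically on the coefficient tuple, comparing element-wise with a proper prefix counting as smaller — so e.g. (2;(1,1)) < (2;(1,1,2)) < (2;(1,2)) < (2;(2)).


Primitive collections (12):

  P={2,6}:  v_{2} + v_{6} = v_{9} ; sig = (2;(1))
  P={3,5}:  v_{3} + v_{5} = v_{7} ; sig = (2;(1))
  P={3,8}:  v_{3} + v_{8} = v_{0} + v_{7} + v_{9} ; sig = (2;(1,1,1))
  P={5,6}:  v_{5} + v_{6} = v_{4} + v_{7} + v_{9} ; sig = (2;(1,1,1))
  P={6,8}:  v_{6} + v_{8} = v_{0} + v_{4} + v_{7} + 2·v_{9} ; sig = (2;(1,1,1,2))
  P={1,8}:  v_{1} + v_{8} = 2·v_{2} + v_{4} ; sig = (2;(1,2))
  P={2,3,4}:  v_{2} + v_{3} + v_{4} = 0 ; sig = (3;())
  P={0,5,9}:  v_{0} + v_{5} + v_{9} = v_{8} ; sig = (3;(1))
  P={2,4,7}:  v_{2} + v_{4} + v_{7} = v_{5} ; sig = (3;(1))
  P={3,4,9}:  v_{3} + v_{4} + v_{9} = v_{6} ; sig = (3;(1))
  P={0,1,6,7}:  v_{0} + v_{1} + v_{6} + v_{7} = 0 ; sig = (4;())
  P={0,1,7,9}:  v_{0} + v_{1} + v_{7} + v_{9} = v_{2} ; sig = (4;(1))

Signatures (|P|; sorted positive RHS coefficients), sorted:
    (2;(1))
    (2;(1))
    (2;(1,1,1))
    (2;(1,1,1))
    (2;(1,1,1,2))
    (2;(1,2))
    (3;())
    (3;(1))
    (3;(1))
    (3;(1))
    (4;())
    (4;(1))


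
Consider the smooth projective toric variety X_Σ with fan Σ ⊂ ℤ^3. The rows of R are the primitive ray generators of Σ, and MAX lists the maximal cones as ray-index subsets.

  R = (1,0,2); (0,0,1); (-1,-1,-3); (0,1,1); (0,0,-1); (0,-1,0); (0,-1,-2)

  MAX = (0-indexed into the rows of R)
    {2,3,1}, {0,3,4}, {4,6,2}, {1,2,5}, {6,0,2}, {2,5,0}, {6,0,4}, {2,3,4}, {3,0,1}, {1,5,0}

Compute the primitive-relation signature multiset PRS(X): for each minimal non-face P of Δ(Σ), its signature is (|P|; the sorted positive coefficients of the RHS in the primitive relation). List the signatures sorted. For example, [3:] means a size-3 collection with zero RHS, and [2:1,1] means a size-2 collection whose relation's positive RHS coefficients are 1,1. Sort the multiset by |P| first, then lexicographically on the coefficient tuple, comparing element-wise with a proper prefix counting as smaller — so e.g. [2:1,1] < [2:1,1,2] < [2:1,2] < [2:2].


Δ(Σ) — 7 vertices, 9 min non-faces:

  • {1,4}:  v_{1} + v_{4} = 0 ; sig = [2:]
  • {3,5}:  v_{3} + v_{5} = v_{1} ; sig = [2:1]
  • {3,6}:  v_{3} + v_{6} = v_{4} ; sig = [2:1]
  • {1,6}:  v_{1} + v_{6} = v_{0} + v_{2} ; sig = [2:1,1]
  • {4,5}:  v_{4} + v_{5} = v_{0} + v_{2} ; sig = [2:1,1]
  • {5,6}:  v_{5} + v_{6} = 2·v_{0} + 2·v_{2} ; sig = [2:2,2]
  • {0,2,3}:  v_{0} + v_{2} + v_{3} = 0 ; sig = [3:]
  • {0,1,2}:  v_{0} + v_{1} + v_{2} = v_{5} ; sig = [3:1]
  • {0,2,4}:  v_{0} + v_{2} + v_{4} = v_{6} ; sig = [3:1]

so the primitive-relation signature multiset is
    |P|=2: 6 collections, coeffs (), (1), (1), (1,1), (1,1), (2,2)
    |P|=3: 3 collections, coeffs (), (1), (1)


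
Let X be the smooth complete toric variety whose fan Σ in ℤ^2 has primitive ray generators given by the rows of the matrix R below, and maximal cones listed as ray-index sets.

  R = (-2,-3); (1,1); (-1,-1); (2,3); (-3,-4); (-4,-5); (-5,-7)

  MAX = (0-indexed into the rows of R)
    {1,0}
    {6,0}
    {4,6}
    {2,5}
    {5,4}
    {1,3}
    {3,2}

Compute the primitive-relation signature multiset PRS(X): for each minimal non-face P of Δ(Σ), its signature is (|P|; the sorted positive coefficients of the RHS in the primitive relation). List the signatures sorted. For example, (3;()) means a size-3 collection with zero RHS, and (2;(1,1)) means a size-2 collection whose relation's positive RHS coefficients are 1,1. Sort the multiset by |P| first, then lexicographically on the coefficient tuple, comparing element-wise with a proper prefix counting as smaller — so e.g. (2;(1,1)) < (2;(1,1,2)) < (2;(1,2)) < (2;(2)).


14 collections generate NE(X_Σ); each relation:

  {0,3}:  v_{0} + v_{3} = 0 ; sig = (2;())
  {1,2}:  v_{1} + v_{2} = 0 ; sig = (2;())
  {0,2}:  v_{0} + v_{2} = v_{4} ; sig = (2;(1))
  {0,4}:  v_{0} + v_{4} = v_{6} ; sig = (2;(1))
  {1,4}:  v_{1} + v_{4} = v_{0} ; sig = (2;(1))
  {1,5}:  v_{1} + v_{5} = v_{4} ; sig = (2;(1))
  {2,4}:  v_{2} + v_{4} = v_{5} ; sig = (2;(1))
  {3,4}:  v_{3} + v_{4} = v_{2} ; sig = (2;(1))
  {3,6}:  v_{3} + v_{6} = v_{4} ; sig = (2;(1))
  {0,5}:  v_{0} + v_{5} = 2·v_{4} ; sig = (2;(2))
  {1,6}:  v_{1} + v_{6} = 2·v_{0} ; sig = (2;(2))
  {2,6}:  v_{2} + v_{6} = 2·v_{4} ; sig = (2;(2))
  {3,5}:  v_{3} + v_{5} = 2·v_{2} ; sig = (2;(2))
  {5,6}:  v_{5} + v_{6} = 3·v_{4} ; sig = (2;(3))

so the primitive-relation signature multiset is
    |P|=2: 14 collections, coeffs (), (), (1), (1), (1), (1), (1), (1), (1), (2), (2), (2), (2), (3)


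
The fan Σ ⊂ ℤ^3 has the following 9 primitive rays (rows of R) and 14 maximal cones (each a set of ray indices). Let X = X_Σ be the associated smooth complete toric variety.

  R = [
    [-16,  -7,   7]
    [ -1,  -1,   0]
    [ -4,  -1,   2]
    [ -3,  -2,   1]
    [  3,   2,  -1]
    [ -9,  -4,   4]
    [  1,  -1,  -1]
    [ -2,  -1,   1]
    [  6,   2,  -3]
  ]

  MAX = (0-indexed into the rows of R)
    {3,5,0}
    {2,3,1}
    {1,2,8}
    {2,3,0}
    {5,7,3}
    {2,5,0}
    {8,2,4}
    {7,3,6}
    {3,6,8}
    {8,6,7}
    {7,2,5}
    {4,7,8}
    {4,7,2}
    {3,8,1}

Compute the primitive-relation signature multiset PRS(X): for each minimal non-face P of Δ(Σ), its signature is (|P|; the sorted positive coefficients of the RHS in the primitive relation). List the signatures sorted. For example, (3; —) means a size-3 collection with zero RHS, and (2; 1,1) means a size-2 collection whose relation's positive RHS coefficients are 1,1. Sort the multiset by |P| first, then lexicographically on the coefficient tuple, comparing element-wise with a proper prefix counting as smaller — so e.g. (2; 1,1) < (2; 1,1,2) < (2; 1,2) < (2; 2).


The 20 primitive collections of Σ (r=9, n=3):

  P = {3,4}:  v_{3} + v_{4} = 0 ; sig = (2; —)
  P = {1,7}:  v_{1} + v_{7} = v_{3} ; sig = (2; 1)
  P = {2,6}:  v_{2} + v_{6} = v_{3} ; sig = (2; 1)
  P = {5,8}:  v_{5} + v_{8} = v_{3} ; sig = (2; 1)
  P = {0,4}:  v_{0} + v_{4} = v_{2} + v_{5} ; sig = (2; 1,1)
  P = {1,4}:  v_{1} + v_{4} = v_{2} + v_{8} ; sig = (2; 1,1)
  P = {4,5}:  v_{4} + v_{5} = v_{2} + v_{7} ; sig = (2; 1,1)
  P = {4,6}:  v_{4} + v_{6} = v_{7} + v_{8} ; sig = (2; 1,1)
  P = {0,6}:  v_{0} + v_{6} = 2·v_{3} + v_{5} ; sig = (2; 1,2)
  P = {0,8}:  v_{0} + v_{8} = v_{2} + 2·v_{3} ; sig = (2; 1,2)
  P = {1,5}:  v_{1} + v_{5} = v_{2} + 2·v_{3} ; sig = (2; 1,2)
  P = {1,6}:  v_{1} + v_{6} = 2·v_{3} + v_{8} ; sig = (2; 1,2)
  P = {5,6}:  v_{5} + v_{6} = 2·v_{3} + v_{7} ; sig = (2; 1,2)
  P = {0,7}:  v_{0} + v_{7} = 2·v_{5} ; sig = (2; 2)
  P = {0,1}:  v_{0} + v_{1} = 2·v_{2} + 3·v_{3} ; sig = (2; 2,3)
  P = {2,7,8}:  v_{2} + v_{7} + v_{8} = 0 ; sig = (3; —)
  P = {2,3,5}:  v_{2} + v_{3} + v_{5} = v_{0} ; sig = (3; 1)
  P = {2,3,7}:  v_{2} + v_{3} + v_{7} = v_{5} ; sig = (3; 1)
  P = {2,3,8}:  v_{2} + v_{3} + v_{8} = v_{1} ; sig = (3; 1)
  P = {3,7,8}:  v_{3} + v_{7} + v_{8} = v_{6} ; sig = (3; 1)

Sorted signature multiset PRS(X):
[(2; —), (2; 1), (2; 1), (2; 1), (2; 1,1), (2; 1,1), (2; 1,1), (2; 1,1), (2; 1,2), (2; 1,2), (2; 1,2), (2; 1,2), (2; 1,2), (2; 2), (2; 2,3), (3; —), (3; 1), (3; 1), (3; 1), (3; 1)]


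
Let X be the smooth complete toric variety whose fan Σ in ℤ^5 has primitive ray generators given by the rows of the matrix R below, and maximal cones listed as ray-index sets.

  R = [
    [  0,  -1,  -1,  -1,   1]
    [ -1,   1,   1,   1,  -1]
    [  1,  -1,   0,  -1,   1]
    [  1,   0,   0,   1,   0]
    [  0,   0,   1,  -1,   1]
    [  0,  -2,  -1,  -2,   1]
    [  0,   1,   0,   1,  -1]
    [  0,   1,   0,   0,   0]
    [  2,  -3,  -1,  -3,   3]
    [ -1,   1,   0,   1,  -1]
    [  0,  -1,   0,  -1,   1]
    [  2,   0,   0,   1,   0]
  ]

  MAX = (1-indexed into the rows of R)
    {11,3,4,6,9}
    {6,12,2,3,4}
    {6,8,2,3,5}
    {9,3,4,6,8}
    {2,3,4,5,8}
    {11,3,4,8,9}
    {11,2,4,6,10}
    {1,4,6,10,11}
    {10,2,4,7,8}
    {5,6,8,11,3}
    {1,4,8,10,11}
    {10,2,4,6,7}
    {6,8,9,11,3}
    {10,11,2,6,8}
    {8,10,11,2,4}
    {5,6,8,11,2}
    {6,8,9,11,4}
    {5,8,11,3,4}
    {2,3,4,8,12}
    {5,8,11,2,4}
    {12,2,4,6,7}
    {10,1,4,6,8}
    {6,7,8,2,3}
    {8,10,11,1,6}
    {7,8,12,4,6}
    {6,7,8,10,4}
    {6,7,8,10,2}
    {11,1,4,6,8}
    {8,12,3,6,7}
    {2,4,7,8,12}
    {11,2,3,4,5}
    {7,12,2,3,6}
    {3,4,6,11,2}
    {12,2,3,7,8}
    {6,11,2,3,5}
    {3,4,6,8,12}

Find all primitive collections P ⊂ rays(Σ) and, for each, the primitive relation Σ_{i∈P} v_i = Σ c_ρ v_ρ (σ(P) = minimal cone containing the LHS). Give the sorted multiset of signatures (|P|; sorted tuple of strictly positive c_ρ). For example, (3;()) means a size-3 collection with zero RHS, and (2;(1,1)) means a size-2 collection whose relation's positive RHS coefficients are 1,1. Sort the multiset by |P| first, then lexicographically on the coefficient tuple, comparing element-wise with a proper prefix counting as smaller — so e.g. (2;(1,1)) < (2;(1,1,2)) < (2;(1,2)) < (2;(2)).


Σ has 25 primitive collections:

  P = {3,10}:  v_{3} + v_{10} = 0  →  sig = (2;())
  P = {7,11}:  v_{7} + v_{11} = 0  →  sig = (2;())
  P = {1,2}:  v_{1} + v_{2} = v_{10} + v_{11}  →  sig = (2;(1,1))
  P = {2,9}:  v_{2} + v_{9} = v_{3} + v_{11}  →  sig = (2;(1,1))
  P = {10,12}:  v_{10} + v_{12} = v_{4} + v_{7}  →  sig = (2;(1,1))
  P = {11,12}:  v_{11} + v_{12} = v_{3} + v_{4}  →  sig = (2;(1,1))
  P = {5,7}:  v_{5} + v_{7} = v_{2} + v_{3} + v_{8}  →  sig = (2;(1,1,1))
  P = {5,10}:  v_{5} + v_{10} = v_{2} + v_{8} + v_{11}  →  sig = (2;(1,1,1))
  P = {1,3}:  v_{1} + v_{3} = v_{4} + v_{6} + v_{8} + v_{11}  →  sig = (2;(1,1,1,1))
  P = {1,7}:  v_{1} + v_{7} = v_{4} + v_{6} + v_{8} + v_{10}  →  sig = (2;(1,1,1,1))
  P = {7,9}:  v_{7} + v_{9} = v_{3} + v_{4} + v_{6} + v_{8}  →  sig = (2;(1,1,1,1))
  P = {9,10}:  v_{9} + v_{10} = v_{4} + v_{6} + v_{8} + v_{11}  →  sig = (2;(1,1,1,1))
  P = {5,12}:  v_{5} + v_{12} = v_{2} + 2·v_{3} + v_{4} + v_{8}  →  sig = (2;(1,1,1,2))
  P = {1,12}:  v_{1} + v_{12} = 2·v_{4} + v_{6} + v_{8}  →  sig = (2;(1,1,2))
  P = {9,12}:  v_{9} + v_{12} = 2·v_{3} + 2·v_{4} + v_{6} + v_{8}  →  sig = (2;(1,1,2,2))
  P = {1,5}:  v_{1} + v_{5} = v_{8} + 2·v_{11}  →  sig = (2;(1,2))
  P = {5,9}:  v_{5} + v_{9} = 2·v_{3} + v_{8} + 2·v_{11}  →  sig = (2;(1,2,2))
  P = {1,9}:  v_{1} + v_{9} = 2·v_{4} + 2·v_{6} + 2·v_{8} + 2·v_{11}  →  sig = (2;(2,2,2,2))
  P = {3,4,7}:  v_{3} + v_{4} + v_{7} = v_{12}  →  sig = (3;(1))
  P = {4,5,6}:  v_{4} + v_{5} + v_{6} = v_{3} + v_{11}  →  sig = (3;(1,1))
  P = {2,4,6,8}:  v_{2} + v_{4} + v_{6} + v_{8} = 0  →  sig = (4;())
  P = {2,3,8,11}:  v_{2} + v_{3} + v_{8} + v_{11} = v_{5}  →  sig = (4;(1))
  P = {2,6,8,12}:  v_{2} + v_{6} + v_{8} + v_{12} = v_{3} + v_{7}  →  sig = (4;(1,1))
  P = {3,4,6,8,11}:  v_{3} + v_{4} + v_{6} + v_{8} + v_{11} = v_{9}  →  sig = (5;(1))
  P = {4,6,8,10,11}:  v_{4} + v_{6} + v_{8} + v_{10} + v_{11} = v_{1}  →  sig = (5;(1))

Sorted signature multiset PRS(X):
{ (2;()) ×2,  (2;(1,1)) ×4,  (2;(1,1,1)) ×2,  (2;(1,1,1,1)) ×4,  (2;(1,1,1,2)),  (2;(1,1,2)),  (2;(1,1,2,2)),  (2;(1,2)),  (2;(1,2,2)),  (2;(2,2,2,2)),  (3;(1)),  (3;(1,1)),  (4;()),  (4;(1)),  (4;(1,1)),  (5;(1)) ×2 }


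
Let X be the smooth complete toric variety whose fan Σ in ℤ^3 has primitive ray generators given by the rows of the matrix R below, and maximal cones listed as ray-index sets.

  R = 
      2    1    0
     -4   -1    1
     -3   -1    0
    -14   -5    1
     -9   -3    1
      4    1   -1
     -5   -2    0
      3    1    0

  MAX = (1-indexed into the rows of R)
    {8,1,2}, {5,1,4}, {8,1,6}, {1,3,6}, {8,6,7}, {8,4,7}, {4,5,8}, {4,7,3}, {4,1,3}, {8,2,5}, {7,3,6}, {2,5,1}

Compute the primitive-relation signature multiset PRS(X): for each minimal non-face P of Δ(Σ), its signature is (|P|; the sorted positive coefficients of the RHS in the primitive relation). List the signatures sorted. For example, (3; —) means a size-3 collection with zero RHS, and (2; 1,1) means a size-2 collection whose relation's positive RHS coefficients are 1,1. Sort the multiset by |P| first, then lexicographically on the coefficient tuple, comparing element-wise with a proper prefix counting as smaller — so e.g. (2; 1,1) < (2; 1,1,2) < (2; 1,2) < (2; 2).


The 12 primitive collections of Σ (r=8, n=3):

  P = {2,6}:  v_{2} + v_{6} = 0  ⟹  sig = (2; —)
  P = {3,8}:  v_{3} + v_{8} = 0  ⟹  sig = (2; —)
  P = {1,7}:  v_{1} + v_{7} = v_{3}  ⟹  sig = (2; 1)
  P = {2,7}:  v_{2} + v_{7} = v_{5}  ⟹  sig = (2; 1)
  P = {5,6}:  v_{5} + v_{6} = v_{7}  ⟹  sig = (2; 1)
  P = {5,7}:  v_{5} + v_{7} = v_{4}  ⟹  sig = (2; 1)
  P = {2,3}:  v_{2} + v_{3} = v_{1} + v_{5}  ⟹  sig = (2; 1,1)
  P = {3,5}:  v_{3} + v_{5} = v_{1} + v_{4}  ⟹  sig = (2; 1,1)
  P = {2,4}:  v_{2} + v_{4} = 2·v_{5}  ⟹  sig = (2; 2)
  P = {4,6}:  v_{4} + v_{6} = 2·v_{7}  ⟹  sig = (2; 2)
  P = {1,4,8}:  v_{1} + v_{4} + v_{8} = v_{5}  ⟹  sig = (3; 1)
  P = {1,5,8}:  v_{1} + v_{5} + v_{8} = v_{2}  ⟹  sig = (3; 1)

so the primitive-relation signature multiset is
[(2; —), (2; —), (2; 1), (2; 1), (2; 1), (2; 1), (2; 1,1), (2; 1,1), (2; 2), (2; 2), (3; 1), (3; 1)]


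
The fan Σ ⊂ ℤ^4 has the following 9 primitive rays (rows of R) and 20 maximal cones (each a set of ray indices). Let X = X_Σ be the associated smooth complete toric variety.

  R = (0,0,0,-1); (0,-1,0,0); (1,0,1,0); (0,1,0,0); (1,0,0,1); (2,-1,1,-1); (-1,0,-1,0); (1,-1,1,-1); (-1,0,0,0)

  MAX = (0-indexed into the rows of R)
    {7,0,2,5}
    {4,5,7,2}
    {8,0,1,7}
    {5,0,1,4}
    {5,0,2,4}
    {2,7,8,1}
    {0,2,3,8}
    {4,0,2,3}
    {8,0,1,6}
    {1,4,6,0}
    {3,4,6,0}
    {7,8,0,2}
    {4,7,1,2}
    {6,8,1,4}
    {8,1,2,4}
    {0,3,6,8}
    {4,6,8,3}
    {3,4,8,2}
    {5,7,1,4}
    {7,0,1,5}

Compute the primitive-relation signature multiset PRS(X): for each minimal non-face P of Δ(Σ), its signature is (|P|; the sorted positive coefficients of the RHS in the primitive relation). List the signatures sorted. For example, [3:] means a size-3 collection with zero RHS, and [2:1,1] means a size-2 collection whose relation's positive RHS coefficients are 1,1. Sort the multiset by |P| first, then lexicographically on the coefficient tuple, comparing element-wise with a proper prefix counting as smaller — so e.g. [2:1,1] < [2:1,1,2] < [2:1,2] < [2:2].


12 minimal non-faces of Δ(Σ) (on 9 rays):

  • {1,3}:  v_{1} + v_{3} = 0 ; sig = [2:]
  • {2,6}:  v_{2} + v_{6} = 0 ; sig = [2:]
  • {5,8}:  v_{5} + v_{8} = v_{7} ; sig = [2:1]
  • {3,7}:  v_{3} + v_{7} = v_{0} + v_{2} ; sig = [2:1,1]
  • {6,7}:  v_{6} + v_{7} = v_{0} + v_{1} ; sig = [2:1,1]
  • {3,5}:  v_{3} + v_{5} = 2·v_{0} + v_{2} + v_{4} ; sig = [2:1,1,2]
  • {5,6}:  v_{5} + v_{6} = 2·v_{0} + v_{1} + v_{4} ; sig = [2:1,1,2]
  • {0,4,8}:  v_{0} + v_{4} + v_{8} = 0 ; sig = [3:]
  • {0,1,2}:  v_{0} + v_{1} + v_{2} = v_{7} ; sig = [3:1]
  • {0,4,7}:  v_{0} + v_{4} + v_{7} = v_{5} ; sig = [3:1]
  • {4,7,8}:  v_{4} + v_{7} + v_{8} = v_{1} + v_{2} ; sig = [3:1,1]
  • {1,2,5}:  v_{1} + v_{2} + v_{5} = v_{4} + 2·v_{7} ; sig = [3:1,2]

Sorted signature multiset PRS(X):
{ [2:] ×2,  [2:1],  [2:1,1] ×2,  [2:1,1,2] ×2,  [3:],  [3:1] ×2,  [3:1,1],  [3:1,2] }


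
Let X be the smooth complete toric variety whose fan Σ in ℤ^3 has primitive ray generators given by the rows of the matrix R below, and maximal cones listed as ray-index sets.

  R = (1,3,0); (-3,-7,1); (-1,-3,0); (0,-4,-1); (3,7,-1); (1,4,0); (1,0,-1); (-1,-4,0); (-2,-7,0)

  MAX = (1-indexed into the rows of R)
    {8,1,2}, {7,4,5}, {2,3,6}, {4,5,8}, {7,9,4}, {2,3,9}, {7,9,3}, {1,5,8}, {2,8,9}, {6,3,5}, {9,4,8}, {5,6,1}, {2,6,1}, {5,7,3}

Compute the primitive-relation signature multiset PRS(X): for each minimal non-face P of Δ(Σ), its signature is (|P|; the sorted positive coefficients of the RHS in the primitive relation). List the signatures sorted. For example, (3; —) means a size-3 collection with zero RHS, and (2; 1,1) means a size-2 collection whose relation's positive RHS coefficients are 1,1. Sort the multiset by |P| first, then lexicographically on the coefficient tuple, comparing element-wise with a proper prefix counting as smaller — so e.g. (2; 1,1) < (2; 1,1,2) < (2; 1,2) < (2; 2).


Δ(Σ) — 9 vertices, 15 min non-faces:

  P={1,3}:  v_{1} + v_{3} = 0  so sig = (2; —)
  P={2,5}:  v_{2} + v_{5} = 0  so sig = (2; —)
  P={6,8}:  v_{6} + v_{8} = 0  so sig = (2; —)
  P={1,9}:  v_{1} + v_{9} = v_{8}  so sig = (2; 1)
  P={2,7}:  v_{2} + v_{7} = v_{9}  so sig = (2; 1)
  P={3,8}:  v_{3} + v_{8} = v_{9}  so sig = (2; 1)
  P={4,6}:  v_{4} + v_{6} = v_{7}  so sig = (2; 1)
  P={5,9}:  v_{5} + v_{9} = v_{7}  so sig = (2; 1)
  P={6,9}:  v_{6} + v_{9} = v_{3}  so sig = (2; 1)
  P={7,8}:  v_{7} + v_{8} = v_{4}  so sig = (2; 1)
  P={1,7}:  v_{1} + v_{7} = v_{5} + v_{8}  so sig = (2; 1,1)
  P={2,4}:  v_{2} + v_{4} = v_{8} + v_{9}  so sig = (2; 1,1)
  P={3,4}:  v_{3} + v_{4} = v_{7} + v_{9}  so sig = (2; 1,1)
  P={6,7}:  v_{6} + v_{7} = v_{3} + v_{5}  so sig = (2; 1,1)
  P={1,4}:  v_{1} + v_{4} = v_{5} + 2·v_{8}  so sig = (2; 1,2)

Sorted signature multiset PRS(X):
[(2; —), (2; —), (2; —), (2; 1), (2; 1), (2; 1), (2; 1), (2; 1), (2; 1), (2; 1), (2; 1,1), (2; 1,1), (2; 1,1), (2; 1,1), (2; 1,2)]


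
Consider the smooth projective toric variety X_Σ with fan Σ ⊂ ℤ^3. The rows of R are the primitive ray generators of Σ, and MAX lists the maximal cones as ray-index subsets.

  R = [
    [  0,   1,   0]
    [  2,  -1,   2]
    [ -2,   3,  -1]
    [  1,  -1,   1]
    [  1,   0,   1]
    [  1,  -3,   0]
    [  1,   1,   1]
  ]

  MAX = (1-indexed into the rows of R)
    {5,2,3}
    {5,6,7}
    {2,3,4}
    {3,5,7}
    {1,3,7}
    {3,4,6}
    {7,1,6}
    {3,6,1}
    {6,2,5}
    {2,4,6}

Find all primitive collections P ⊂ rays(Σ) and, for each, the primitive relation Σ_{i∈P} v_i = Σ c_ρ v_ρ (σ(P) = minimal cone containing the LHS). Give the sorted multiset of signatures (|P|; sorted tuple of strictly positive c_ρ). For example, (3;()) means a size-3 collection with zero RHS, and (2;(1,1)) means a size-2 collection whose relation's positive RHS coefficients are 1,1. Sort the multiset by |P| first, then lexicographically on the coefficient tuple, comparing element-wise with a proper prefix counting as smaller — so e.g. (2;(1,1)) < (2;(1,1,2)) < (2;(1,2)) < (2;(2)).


Σ has 9 primitive collections:

  {1,4}:  v_{1} + v_{4} = v_{5}  ⇒ sig = (2;(1))
  {1,5}:  v_{1} + v_{5} = v_{7}  ⇒ sig = (2;(1))
  {4,5}:  v_{4} + v_{5} = v_{2}  ⇒ sig = (2;(1))
  {1,2}:  v_{1} + v_{2} = 2·v_{5}  ⇒ sig = (2;(2))
  {4,7}:  v_{4} + v_{7} = 2·v_{5}  ⇒ sig = (2;(2))
  {2,7}:  v_{2} + v_{7} = 3·v_{5}  ⇒ sig = (2;(3))
  {3,5,6}:  v_{3} + v_{5} + v_{6} = 0  ⇒ sig = (3;())
  {2,3,6}:  v_{2} + v_{3} + v_{6} = v_{4}  ⇒ sig = (3;(1))
  {3,6,7}:  v_{3} + v_{6} + v_{7} = v_{1}  ⇒ sig = (3;(1))

Sorted signature multiset PRS(X):
    (2;(1))
    (2;(1))
    (2;(1))
    (2;(2))
    (2;(2))
    (2;(3))
    (3;())
    (3;(1))
    (3;(1))


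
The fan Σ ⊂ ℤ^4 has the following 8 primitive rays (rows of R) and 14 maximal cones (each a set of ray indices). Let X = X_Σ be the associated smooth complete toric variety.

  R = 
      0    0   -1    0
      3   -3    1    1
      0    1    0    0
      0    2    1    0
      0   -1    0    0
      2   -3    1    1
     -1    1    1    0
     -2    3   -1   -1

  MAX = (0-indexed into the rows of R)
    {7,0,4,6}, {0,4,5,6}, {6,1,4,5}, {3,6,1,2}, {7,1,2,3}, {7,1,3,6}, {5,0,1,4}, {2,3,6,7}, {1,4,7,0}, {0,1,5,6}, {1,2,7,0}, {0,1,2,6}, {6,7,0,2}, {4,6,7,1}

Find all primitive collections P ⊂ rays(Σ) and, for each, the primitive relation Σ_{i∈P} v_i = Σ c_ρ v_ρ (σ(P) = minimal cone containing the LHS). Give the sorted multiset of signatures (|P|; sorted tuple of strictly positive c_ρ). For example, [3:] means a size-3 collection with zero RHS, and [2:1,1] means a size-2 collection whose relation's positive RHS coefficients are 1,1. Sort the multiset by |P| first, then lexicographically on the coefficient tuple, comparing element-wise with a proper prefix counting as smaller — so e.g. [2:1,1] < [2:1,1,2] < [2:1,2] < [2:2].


9 collections generate NE(X_Σ); each relation:

  {2,4}:  v_{2} + v_{4} = 0  →  sig = [2:]
  {5,7}:  v_{5} + v_{7} = 0  →  sig = [2:]
  {2,5}:  v_{2} + v_{5} = v_{0} + v_{1} + v_{6}  →  sig = [2:1,1,1]
  {3,4}:  v_{3} + v_{4} = v_{1} + v_{6} + v_{7}  →  sig = [2:1,1,1]
  {3,5}:  v_{3} + v_{5} = v_{1} + v_{2} + v_{6}  →  sig = [2:1,1,1]
  {0,3}:  v_{0} + v_{3} = 2·v_{2}  →  sig = [2:2]
  {0,1,4,6}:  v_{0} + v_{1} + v_{4} + v_{6} = v_{5}  →  sig = [4:1]
  {0,1,6,7}:  v_{0} + v_{1} + v_{6} + v_{7} = v_{2}  →  sig = [4:1]
  {1,2,6,7}:  v_{1} + v_{2} + v_{6} + v_{7} = v_{3}  →  sig = [4:1]

Sorted signature multiset PRS(X):
    |P|=2: 6 collections, coeffs (), (), (1,1,1), (1,1,1), (1,1,1), (2)
    |P|=4: 3 collections, coeffs (1), (1), (1)


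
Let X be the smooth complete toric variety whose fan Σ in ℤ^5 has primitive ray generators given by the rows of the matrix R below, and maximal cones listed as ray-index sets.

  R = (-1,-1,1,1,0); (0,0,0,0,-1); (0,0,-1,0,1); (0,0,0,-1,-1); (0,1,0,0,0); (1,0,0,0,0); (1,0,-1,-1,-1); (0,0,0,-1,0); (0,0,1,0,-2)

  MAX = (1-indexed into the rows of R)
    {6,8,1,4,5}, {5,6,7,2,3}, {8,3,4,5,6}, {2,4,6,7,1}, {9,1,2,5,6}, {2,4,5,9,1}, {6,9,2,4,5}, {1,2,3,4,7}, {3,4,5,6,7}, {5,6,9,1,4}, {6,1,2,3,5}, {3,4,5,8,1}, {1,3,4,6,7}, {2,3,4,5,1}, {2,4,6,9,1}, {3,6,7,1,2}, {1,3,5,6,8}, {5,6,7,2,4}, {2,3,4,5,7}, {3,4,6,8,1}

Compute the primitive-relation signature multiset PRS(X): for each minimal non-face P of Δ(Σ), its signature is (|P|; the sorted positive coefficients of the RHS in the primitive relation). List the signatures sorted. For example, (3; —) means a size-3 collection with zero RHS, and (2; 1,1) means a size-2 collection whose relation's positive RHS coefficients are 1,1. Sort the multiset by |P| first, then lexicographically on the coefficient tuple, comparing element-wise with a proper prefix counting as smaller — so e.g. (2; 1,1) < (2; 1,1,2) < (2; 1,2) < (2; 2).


Minimal non-faces — 9 found among 9 rays, 20 max cones:

  • {2,8}:  v_{2} + v_{8} = v_{4}  so sig = (2; 1)
  • {3,9}:  v_{3} + v_{9} = v_{2}  so sig = (2; 1)
  • {8,9}:  v_{8} + v_{9} = v_{1} + 2·v_{4} + v_{5} + v_{6}  so sig = (2; 1,1,1,2)
  • {7,8}:  v_{7} + v_{8} = v_{3} + 2·v_{4} + v_{6}  so sig = (2; 1,1,2)
  • {7,9}:  v_{7} + v_{9} = 2·v_{2} + v_{4} + v_{6}  so sig = (2; 1,1,2)
  • {1,5,7}:  v_{1} + v_{5} + v_{7} = v_{2}  so sig = (3; 1)
  • {2,3,4,6}:  v_{2} + v_{3} + v_{4} + v_{6} = v_{7}  so sig = (4; 1)
  • {1,3,4,5,6}:  v_{1} + v_{3} + v_{4} + v_{5} + v_{6} = 0  so sig = (5; —)
  • {1,2,4,5,6}:  v_{1} + v_{2} + v_{4} + v_{5} + v_{6} = v_{9}  so sig = (5; 1)

so the primitive-relation signature multiset is
{ (2; 1) ×2,  (2; 1,1,1,2),  (2; 1,1,2) ×2,  (3; 1),  (4; 1),  (5; —),  (5; 1) }


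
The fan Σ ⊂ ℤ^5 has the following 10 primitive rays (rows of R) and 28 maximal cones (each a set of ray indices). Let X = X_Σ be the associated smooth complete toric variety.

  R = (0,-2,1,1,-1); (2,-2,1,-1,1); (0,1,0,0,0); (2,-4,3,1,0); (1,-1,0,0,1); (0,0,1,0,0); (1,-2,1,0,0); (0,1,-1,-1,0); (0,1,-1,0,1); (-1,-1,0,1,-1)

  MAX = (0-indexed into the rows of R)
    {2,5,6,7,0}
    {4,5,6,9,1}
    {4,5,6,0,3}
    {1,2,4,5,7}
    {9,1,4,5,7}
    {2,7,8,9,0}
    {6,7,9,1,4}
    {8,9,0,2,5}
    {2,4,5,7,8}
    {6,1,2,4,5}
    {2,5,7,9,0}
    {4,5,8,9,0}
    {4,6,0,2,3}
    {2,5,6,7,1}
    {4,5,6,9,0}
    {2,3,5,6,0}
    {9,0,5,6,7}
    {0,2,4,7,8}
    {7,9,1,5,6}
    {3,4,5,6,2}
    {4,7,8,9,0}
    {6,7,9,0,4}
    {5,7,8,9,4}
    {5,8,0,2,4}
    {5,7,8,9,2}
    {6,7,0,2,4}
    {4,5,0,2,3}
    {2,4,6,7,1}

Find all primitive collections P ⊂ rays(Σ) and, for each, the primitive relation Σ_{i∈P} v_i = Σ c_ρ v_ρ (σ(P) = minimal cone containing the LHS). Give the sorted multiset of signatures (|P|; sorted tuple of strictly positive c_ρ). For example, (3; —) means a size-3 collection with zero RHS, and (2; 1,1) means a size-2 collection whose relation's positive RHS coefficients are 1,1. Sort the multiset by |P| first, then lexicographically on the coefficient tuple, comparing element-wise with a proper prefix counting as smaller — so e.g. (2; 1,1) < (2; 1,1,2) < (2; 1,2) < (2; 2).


Primitive collections (14):

  {6,8}:  v_{6} + v_{8} = v_{4}  →  sig = (2; 1)
  {3,8}:  v_{3} + v_{8} = v_{0} + v_{2} + 2·v_{4} + v_{5}  →  sig = (2; 1,1,1,2)
  {1,3}:  v_{1} + v_{3} = v_{2} + v_{4} + v_{5} + 3·v_{6}  →  sig = (2; 1,1,1,3)
  {1,8}:  v_{1} + v_{8} = 2·v_{4} + v_{5} + v_{7}  →  sig = (2; 1,1,2)
  {3,9}:  v_{3} + v_{9} = 2·v_{0} + v_{4} + v_{5}  →  sig = (2; 1,1,2)
  {3,7}:  v_{3} + v_{7} = v_{2} + 2·v_{6}  →  sig = (2; 1,2)
  {0,1}:  v_{0} + v_{1} = 2·v_{6}  →  sig = (2; 2)
  {1,2,9}:  v_{1} + v_{2} + v_{9} = v_{6}  →  sig = (3; 1)
  {2,6,9}:  v_{2} + v_{6} + v_{9} = v_{0}  →  sig = (3; 1)
  {2,4,9}:  v_{2} + v_{4} + v_{9} = v_{0} + v_{8}  →  sig = (3; 1,1)
  {0,5,7,8}:  v_{0} + v_{5} + v_{7} + v_{8} = 0  →  sig = (4; —)
  {0,4,5,7}:  v_{0} + v_{4} + v_{5} + v_{7} = v_{6}  →  sig = (4; 1)
  {4,5,6,7}:  v_{4} + v_{5} + v_{6} + v_{7} = v_{1}  →  sig = (4; 1)
  {0,2,4,5,6}:  v_{0} + v_{2} + v_{4} + v_{5} + v_{6} = v_{3}  →  sig = (5; 1)

Signatures (|P|; sorted positive RHS coefficients), sorted:
    |P|=2: 7 collections, coeffs (1), (1,1,1,2), (1,1,1,3), (1,1,2), (1,1,2), (1,2), (2)
    |P|=3: 3 collections, coeffs (1), (1), (1,1)
    |P|=4: 3 collections, coeffs (), (1), (1)
    |P|=5: 1 collection, coeffs (1)


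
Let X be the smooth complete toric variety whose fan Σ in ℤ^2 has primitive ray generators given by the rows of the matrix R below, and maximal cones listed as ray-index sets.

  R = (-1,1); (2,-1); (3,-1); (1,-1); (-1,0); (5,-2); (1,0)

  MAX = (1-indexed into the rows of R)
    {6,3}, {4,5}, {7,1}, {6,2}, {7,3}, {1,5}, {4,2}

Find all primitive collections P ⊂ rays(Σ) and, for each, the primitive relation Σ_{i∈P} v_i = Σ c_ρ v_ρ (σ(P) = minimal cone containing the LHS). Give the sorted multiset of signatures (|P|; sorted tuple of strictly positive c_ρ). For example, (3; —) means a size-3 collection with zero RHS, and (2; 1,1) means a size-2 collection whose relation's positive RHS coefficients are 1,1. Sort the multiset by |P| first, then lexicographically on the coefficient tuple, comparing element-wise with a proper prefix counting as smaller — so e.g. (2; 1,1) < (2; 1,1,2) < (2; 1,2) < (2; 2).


14 collections generate NE(X_Σ); each relation:

  {1,4}:  v_{1} + v_{4} = 0  ⇒ sig = (2; —)
  {5,7}:  v_{5} + v_{7} = 0  ⇒ sig = (2; —)
  {1,2}:  v_{1} + v_{2} = v_{7}  ⇒ sig = (2; 1)
  {2,3}:  v_{2} + v_{3} = v_{6}  ⇒ sig = (2; 1)
  {2,5}:  v_{2} + v_{5} = v_{4}  ⇒ sig = (2; 1)
  {2,7}:  v_{2} + v_{7} = v_{3}  ⇒ sig = (2; 1)
  {3,5}:  v_{3} + v_{5} = v_{2}  ⇒ sig = (2; 1)
  {4,7}:  v_{4} + v_{7} = v_{2}  ⇒ sig = (2; 1)
  {1,6}:  v_{1} + v_{6} = v_{3} + v_{7}  ⇒ sig = (2; 1,1)
  {1,3}:  v_{1} + v_{3} = 2·v_{7}  ⇒ sig = (2; 2)
  {3,4}:  v_{3} + v_{4} = 2·v_{2}  ⇒ sig = (2; 2)
  {5,6}:  v_{5} + v_{6} = 2·v_{2}  ⇒ sig = (2; 2)
  {6,7}:  v_{6} + v_{7} = 2·v_{3}  ⇒ sig = (2; 2)
  {4,6}:  v_{4} + v_{6} = 3·v_{2}  ⇒ sig = (2; 3)

Hence PRS(X_Σ) =
[(2; —), (2; —), (2; 1), (2; 1), (2; 1), (2; 1), (2; 1), (2; 1), (2; 1,1), (2; 2), (2; 2), (2; 2), (2; 2), (2; 3)]


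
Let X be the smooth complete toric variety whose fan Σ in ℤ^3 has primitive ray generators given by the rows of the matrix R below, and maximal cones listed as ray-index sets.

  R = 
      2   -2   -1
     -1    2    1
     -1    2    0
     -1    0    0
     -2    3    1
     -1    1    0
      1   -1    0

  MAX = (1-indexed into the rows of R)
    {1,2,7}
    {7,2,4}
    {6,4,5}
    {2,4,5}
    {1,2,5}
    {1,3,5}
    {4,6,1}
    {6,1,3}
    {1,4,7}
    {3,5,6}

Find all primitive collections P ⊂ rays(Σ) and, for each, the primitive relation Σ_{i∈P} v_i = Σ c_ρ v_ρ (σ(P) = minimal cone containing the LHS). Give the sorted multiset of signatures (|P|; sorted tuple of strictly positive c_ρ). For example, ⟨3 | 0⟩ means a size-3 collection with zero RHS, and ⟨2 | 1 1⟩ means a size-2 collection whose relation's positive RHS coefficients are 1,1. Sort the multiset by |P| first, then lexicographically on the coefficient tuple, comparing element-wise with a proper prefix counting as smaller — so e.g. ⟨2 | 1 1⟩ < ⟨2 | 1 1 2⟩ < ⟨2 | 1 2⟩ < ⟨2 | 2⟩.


Δ(Σ) — 7 vertices, 9 min non-faces:

  • {6,7}:  v_{6} + v_{7} = 0  ⟹  sig = ⟨2 | 0⟩
  • {2,6}:  v_{2} + v_{6} = v_{5}  ⟹  sig = ⟨2 | 1⟩
  • {5,7}:  v_{5} + v_{7} = v_{2}  ⟹  sig = ⟨2 | 1⟩
  • {3,7}:  v_{3} + v_{7} = v_{1} + v_{5}  ⟹  sig = ⟨2 | 1 1⟩
  • {2,3}:  v_{2} + v_{3} = v_{1} + 2·v_{5}  ⟹  sig = ⟨2 | 1 2⟩
  • {3,4}:  v_{3} + v_{4} = 2·v_{6}  ⟹  sig = ⟨2 | 2⟩
  • {1,2,4}:  v_{1} + v_{2} + v_{4} = 0  ⟹  sig = ⟨3 | 0⟩
  • {1,4,5}:  v_{1} + v_{4} + v_{5} = v_{6}  ⟹  sig = ⟨3 | 1⟩
  • {1,5,6}:  v_{1} + v_{5} + v_{6} = v_{3}  ⟹  sig = ⟨3 | 1⟩

Signatures (|P|; sorted positive RHS coefficients), sorted:
{ ⟨2 | 0⟩,  ⟨2 | 1⟩ ×2,  ⟨2 | 1 1⟩,  ⟨2 | 1 2⟩,  ⟨2 | 2⟩,  ⟨3 | 0⟩,  ⟨3 | 1⟩ ×2 }
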